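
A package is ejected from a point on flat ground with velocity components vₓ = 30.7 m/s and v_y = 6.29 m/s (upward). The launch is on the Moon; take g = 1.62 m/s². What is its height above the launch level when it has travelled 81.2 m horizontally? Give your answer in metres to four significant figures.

10.97 m

At x = 81.2 m, t = x/vₓ = 81.2/30.70 = 2.645 s.
Height: y = v_y0 t − ½ g t² = 6.290 × 2.645 − 0.8100 × 2.645² = 16.64 − 5.667 = 10.97 m.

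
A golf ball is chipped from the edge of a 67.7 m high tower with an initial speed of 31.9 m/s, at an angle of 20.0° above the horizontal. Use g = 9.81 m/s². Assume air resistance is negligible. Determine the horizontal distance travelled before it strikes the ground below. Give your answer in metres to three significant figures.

150 m

Horizontal component vₓ = 31.90 cos 20.0° = 29.98 m/s; vertical v_y0 = 31.90 sin 20.0° = 10.91 m/s.
Vertical motion (up positive, ground at y = 0): 4.905 t² − (10.91) t − 67.7 = 0, so t = (10.91 + √(10.91² + 2·9.81·67.7)) / 9.81 = (10.91 + 38.04) / 9.81 = 4.990 s.
Horizontal distance: R = vₓ t = 29.98 × 4.990 = 149.6 m.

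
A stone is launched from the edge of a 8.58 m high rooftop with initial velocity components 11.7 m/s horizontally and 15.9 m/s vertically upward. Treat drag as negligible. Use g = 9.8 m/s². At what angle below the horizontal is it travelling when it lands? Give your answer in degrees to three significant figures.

The projectile lands when y = 8.58 + (15.90) t − ½·9.80·t² = 0. Positive root: t = (15.90 + √(15.90² + 2·9.80·8.58)) / 9.80 = (15.90 + 20.52) / 9.80 = 3.716 s.
At impact: v_y = v_y0 − g t = −20.52 m/s; vₓ = 11.70 m/s.
Angle below horizontal: arctan(|v_y|/vₓ) = arctan(20.52/11.70) = 60.31°.

60.3°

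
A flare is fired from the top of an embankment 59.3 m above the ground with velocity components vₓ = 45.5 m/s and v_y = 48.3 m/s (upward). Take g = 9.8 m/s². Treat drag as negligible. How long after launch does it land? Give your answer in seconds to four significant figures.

With up positive and y = 0 at the ground: y(t) = 59.3 + (48.30) t − 4.900 t². Setting y = 0 and taking the positive root: t = [48.30 + √(48.30² + 2·9.80·59.3)] / 9.80 = (48.30 + 59.12) / 9.80 = 10.96 s.

10.96 s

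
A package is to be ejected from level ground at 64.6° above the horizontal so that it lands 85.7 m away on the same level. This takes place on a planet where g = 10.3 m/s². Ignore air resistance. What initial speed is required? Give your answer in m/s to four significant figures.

33.75 m/s

Level-ground range: R = v₀² sin(2θ)/g, so v₀ = √(gR / sin 2θ).
v₀ = √(10.3 × 85.7 / sin 129.2°) = √(882.7 / 0.7749) = √1139.1 = 33.75 m/s.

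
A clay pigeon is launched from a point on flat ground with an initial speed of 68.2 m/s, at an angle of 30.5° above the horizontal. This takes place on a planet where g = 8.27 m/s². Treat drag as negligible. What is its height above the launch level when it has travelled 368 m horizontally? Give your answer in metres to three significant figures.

54.6 m

Components: vₓ = 68.20 cos 30.5° = 58.76 m/s, v_y0 = 68.20 sin 30.5° = 34.61 m/s.
At x = 368 m, t = x/vₓ = 368/58.76 = 6.262 s.
Height: y = v_y0 t − ½ g t² = 34.61 × 6.262 − 4.135 × 6.262² = 216.8 − 162.2 = 54.60 m.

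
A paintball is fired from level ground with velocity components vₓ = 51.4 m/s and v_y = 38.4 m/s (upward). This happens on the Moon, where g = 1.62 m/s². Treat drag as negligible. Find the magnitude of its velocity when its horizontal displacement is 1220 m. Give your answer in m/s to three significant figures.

51.4 m/s

At x = 1220 m, t = x/vₓ = 1220/51.40 = 23.74 s.
Vertical velocity there: v_y = v_y0 − g t = 38.40 − 1.62 × 23.74 = −0.05136 m/s.
Speed: √(vₓ² + v_y²) = √(51.40² + 0.05136²) = 51.40 m/s.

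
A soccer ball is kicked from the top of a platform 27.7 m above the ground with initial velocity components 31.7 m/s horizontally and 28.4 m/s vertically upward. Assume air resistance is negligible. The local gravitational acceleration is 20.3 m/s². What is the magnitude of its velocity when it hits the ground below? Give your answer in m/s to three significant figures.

54.2 m/s

The projectile lands when y = 27.7 + (28.40) t − ½·20.3·t² = 0. Positive root: t = (28.40 + √(28.40² + 2·20.3·27.7)) / 20.3 = (28.40 + 43.95) / 20.3 = 3.564 s.
Vertical velocity at impact: v_y = v_y0 − g t = 28.40 − 20.3 × 3.564 = −43.95 m/s.
Speed: |v| = √(vₓ² + v_y²) = √(31.70² + 43.95²) = 54.19 m/s.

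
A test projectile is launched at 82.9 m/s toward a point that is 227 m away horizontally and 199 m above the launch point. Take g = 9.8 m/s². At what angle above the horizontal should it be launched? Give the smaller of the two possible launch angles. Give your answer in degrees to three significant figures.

52.9°

Trajectory: y = x tanθ − g x² (1 + tan²θ)/(2v₀²). With x = 227, y = 199, v₀ = 82.9, g = 9.80:
36.74 tan²θ − 227 tanθ + (235.7) = 0.
tanθ = [227 ± √(227² − 4 × 36.74 × (235.7))] / (2 × 36.74) = (227 ± 129.9) / 73.48, giving tanθ = 1.321 or 4.858.
θ = 52.87° or 78.37°; the smaller is 52.87°.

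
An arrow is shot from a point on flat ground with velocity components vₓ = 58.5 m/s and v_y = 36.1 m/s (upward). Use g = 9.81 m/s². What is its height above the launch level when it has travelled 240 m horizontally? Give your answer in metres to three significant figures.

65.5 m

x = vₓ t ⇒ t = 240/58.50 = 4.103 s.
Height: y = v_y0 t − ½ g t² = 36.10 × 4.103 − 4.905 × 4.103² = 148.1 − 82.56 = 65.55 m.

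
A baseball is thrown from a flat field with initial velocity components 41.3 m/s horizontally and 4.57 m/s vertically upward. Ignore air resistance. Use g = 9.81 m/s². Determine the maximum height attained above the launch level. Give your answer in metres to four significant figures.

1.064 m

Maximum height: H = v_y0² / (2g) = 4.570² / (2 × 9.81) = 1.064 m.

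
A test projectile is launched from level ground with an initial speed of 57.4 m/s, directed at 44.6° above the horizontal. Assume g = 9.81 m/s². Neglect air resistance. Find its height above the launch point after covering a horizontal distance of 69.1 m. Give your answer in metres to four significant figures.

Horizontal component vₓ = 57.40 cos 44.6° = 40.87 m/s; vertical v_y0 = 57.40 sin 44.6° = 40.30 m/s.
At x = 69.1 m, t = x/vₓ = 69.1/40.87 = 1.691 s.
Height: y = v_y0 t − ½ g t² = 40.30 × 1.691 − 4.905 × 1.691² = 68.14 − 14.02 = 54.12 m.

54.12 m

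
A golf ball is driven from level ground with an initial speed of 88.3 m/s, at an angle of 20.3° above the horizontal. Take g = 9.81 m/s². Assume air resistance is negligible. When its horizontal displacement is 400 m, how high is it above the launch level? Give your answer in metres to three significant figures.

vₓ = 88.30 cos 20.3° = 82.82 m/s; v_y0 = 88.30 sin 20.3° = 30.63 m/s.
x = vₓ t ⇒ t = 400/82.82 = 4.830 s.
Height: y = v_y0 t − ½ g t² = 30.63 × 4.830 − 4.905 × 4.830² = 148.0 − 114.4 = 33.54 m.

33.5 m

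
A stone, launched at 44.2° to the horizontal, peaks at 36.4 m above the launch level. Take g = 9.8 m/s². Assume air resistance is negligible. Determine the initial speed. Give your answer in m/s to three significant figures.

At the peak v_y = 0, so v_y0 = √(2gH) = √(2 × 9.80 × 36.4) = 26.71 m/s.
v_y0 = v₀ sin θ ⇒ v₀ = 26.71 / sin 44.2° = 38.31 m/s.

38.3 m/s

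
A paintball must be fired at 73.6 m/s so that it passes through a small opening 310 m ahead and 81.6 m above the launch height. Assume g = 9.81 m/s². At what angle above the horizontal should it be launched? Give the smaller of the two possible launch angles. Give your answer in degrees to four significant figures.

Trajectory: y = x tanθ − g x² (1 + tan²θ)/(2v₀²). With x = 310, y = 81.6, v₀ = 73.6, g = 9.81:
87.02 tan²θ − 310 tanθ + (168.6) = 0.
tanθ = [310 ± √(310² − 4 × 87.02 × (168.6))] / (2 × 87.02) = (310 ± 193.4) / 174.0, giving tanθ = 0.6699 or 2.893.
θ = 33.82° or 70.93°; the smaller is 33.82°.

33.82°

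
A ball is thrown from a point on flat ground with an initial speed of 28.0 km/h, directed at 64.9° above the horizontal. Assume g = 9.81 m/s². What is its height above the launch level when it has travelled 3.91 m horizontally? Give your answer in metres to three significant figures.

Convert: 28.0 km/h = 28.0/3.6 = 7.778 m/s.
Components: vₓ = 7.778 cos 64.9° = 3.299 m/s, v_y0 = 7.778 sin 64.9° = 7.043 m/s.
At x = 3.91 m, t = x/vₓ = 3.91/3.299 = 1.185 s.
Height: y = v_y0 t − ½ g t² = 7.043 × 1.185 − 4.905 × 1.185² = 8.347 − 6.889 = 1.458 m.

1.46 m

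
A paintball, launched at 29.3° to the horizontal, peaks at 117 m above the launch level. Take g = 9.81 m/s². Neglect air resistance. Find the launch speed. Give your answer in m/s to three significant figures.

At the peak v_y = 0, so v_y0 = √(2gH) = √(2 × 9.81 × 117) = 47.91 m/s.
v_y0 = v₀ sin θ ⇒ v₀ = 47.91 / sin 29.3° = 97.90 m/s.

97.9 m/s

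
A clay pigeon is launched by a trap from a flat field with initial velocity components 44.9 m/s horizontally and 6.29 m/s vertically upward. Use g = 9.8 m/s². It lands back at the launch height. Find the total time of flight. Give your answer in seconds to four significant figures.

1.284 s

It returns to y = 0 when t = 2 v_y0 / g = 2(6.290)/9.80 = 1.284 s.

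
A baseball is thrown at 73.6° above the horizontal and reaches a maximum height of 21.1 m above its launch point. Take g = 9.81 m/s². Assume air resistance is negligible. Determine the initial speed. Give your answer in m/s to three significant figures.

At the peak v_y = 0, so v_y0 = √(2gH) = √(2 × 9.81 × 21.1) = 20.35 m/s.
v_y0 = v₀ sin θ ⇒ v₀ = 20.35 / sin 73.6° = 21.21 m/s.

21.2 m/s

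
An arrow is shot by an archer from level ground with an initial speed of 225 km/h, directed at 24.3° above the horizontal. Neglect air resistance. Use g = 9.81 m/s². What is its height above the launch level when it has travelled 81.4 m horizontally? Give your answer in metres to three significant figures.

26.7 m

Convert: 225 km/h = 225/3.6 = 62.50 m/s.
vₓ = 62.50 cos 24.3° = 56.96 m/s; v_y0 = 62.50 sin 24.3° = 25.72 m/s.
Time to reach x = 81.4 m: t = x/vₓ = 81.4/56.96 = 1.429 s.
Height: y = v_y0 t − ½ g t² = 25.72 × 1.429 − 4.905 × 1.429² = 36.75 − 10.02 = 26.74 m.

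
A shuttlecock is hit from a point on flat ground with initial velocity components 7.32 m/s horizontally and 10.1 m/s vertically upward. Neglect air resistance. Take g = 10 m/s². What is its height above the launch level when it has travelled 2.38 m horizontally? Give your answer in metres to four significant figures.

2.755 m

At x = 2.38 m, t = x/vₓ = 2.38/7.320 = 0.3251 s.
Height: y = v_y0 t − ½ g t² = 10.10 × 0.3251 − 5.000 × 0.3251² = 3.284 − 0.5286 = 2.755 m.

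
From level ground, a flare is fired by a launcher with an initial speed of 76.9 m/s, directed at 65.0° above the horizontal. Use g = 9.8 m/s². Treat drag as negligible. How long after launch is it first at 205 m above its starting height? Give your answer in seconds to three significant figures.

4.16 s

Components: vₓ = 76.90 cos 65.0° = 32.50 m/s, v_y0 = 76.90 sin 65.0° = 69.70 m/s.
Require v_y0 t − ½ g t² = 205, i.e. 4.900 t² − 69.70 t + 205 = 0.
Quadratic formula: t = (69.70 ± √839.40) / 9.80 = (69.70 ± 28.97) / 9.80 → t = 4.155 s or 10.07 s.
The first (ascending) time is 4.155 s.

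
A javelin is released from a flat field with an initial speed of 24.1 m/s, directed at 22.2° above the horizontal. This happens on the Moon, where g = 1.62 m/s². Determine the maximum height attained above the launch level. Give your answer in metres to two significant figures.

26 m

Horizontal component vₓ = 24.10 cos 22.2° = 22.31 m/s; vertical v_y0 = 24.10 sin 22.2° = 9.106 m/s.
Peak height H = v_y0² / (2g) = 82.919 / 3.240 = 25.59 m.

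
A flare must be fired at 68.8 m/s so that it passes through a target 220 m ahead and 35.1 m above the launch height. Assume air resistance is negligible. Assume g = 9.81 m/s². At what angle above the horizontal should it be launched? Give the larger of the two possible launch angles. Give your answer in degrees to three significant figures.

75.8°

Trajectory: y = x tanθ − g x² (1 + tan²θ)/(2v₀²). With x = 220, y = 35.1, v₀ = 68.8, g = 9.81:
50.15 tan²θ − 220 tanθ + (85.25) = 0.
tanθ = [220 ± √(220² − 4 × 50.15 × (85.25))] / (2 × 50.15) = (220 ± 176.9) / 100.3, giving tanθ = 0.4296 or 3.957.
θ = 23.25° or 75.82°; the larger is 75.82°.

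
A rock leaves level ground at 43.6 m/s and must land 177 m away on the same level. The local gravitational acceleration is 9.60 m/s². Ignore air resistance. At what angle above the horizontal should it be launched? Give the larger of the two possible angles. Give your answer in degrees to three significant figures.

58.3°

R = v₀² sin 2θ / g gives sin 2θ = gR/v₀² = 9.60·177/43.6² = 0.8939.
2θ = 63.36° or 180° − 63.36° = 116.6°, so θ = 31.68° or 58.32°.
The larger angle is 58.32°.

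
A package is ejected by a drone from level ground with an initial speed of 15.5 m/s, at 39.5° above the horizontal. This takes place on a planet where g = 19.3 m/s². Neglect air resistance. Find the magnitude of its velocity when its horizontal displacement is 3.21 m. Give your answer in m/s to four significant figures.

12.84 m/s

Horizontal component vₓ = 15.50 cos 39.5° = 11.96 m/s; vertical v_y0 = 15.50 sin 39.5° = 9.859 m/s.
x = vₓ t ⇒ t = 3.21/11.96 = 0.2684 s.
Vertical velocity there: v_y = v_y0 − g t = 9.859 − 19.3 × 0.2684 = 4.679 m/s.
Speed: √(vₓ² + v_y²) = √(11.96² + 4.679²) = 12.84 m/s.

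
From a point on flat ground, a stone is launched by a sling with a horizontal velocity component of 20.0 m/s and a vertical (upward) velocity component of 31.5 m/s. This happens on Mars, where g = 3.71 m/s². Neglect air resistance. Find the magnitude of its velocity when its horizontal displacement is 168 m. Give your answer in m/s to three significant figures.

20.0 m/s

x = vₓ t ⇒ t = 168/20.00 = 8.400 s.
Vertical velocity there: v_y = v_y0 − g t = 31.50 − 3.71 × 8.400 = 0.3360 m/s.
Speed: √(vₓ² + v_y²) = √(20.00² + 0.3360²) = 20.00 m/s.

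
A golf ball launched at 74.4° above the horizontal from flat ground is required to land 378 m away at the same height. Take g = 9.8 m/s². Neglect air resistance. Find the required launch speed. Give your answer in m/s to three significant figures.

84.6 m/s

On level ground R = v₀² sin 2θ / g ⇒ v₀ = √(gR / sin 2θ).
v₀ = √(9.80 × 378 / sin 148.8°) = √(3704 / 0.5180) = √7151.0 = 84.56 m/s.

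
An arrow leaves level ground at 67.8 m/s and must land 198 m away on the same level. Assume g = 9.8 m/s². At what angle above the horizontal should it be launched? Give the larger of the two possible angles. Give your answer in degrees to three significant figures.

R = v₀² sin 2θ / g gives sin 2θ = gR/v₀² = 9.80·198/67.8² = 0.4221.
2θ = 24.97° or 180° − 24.97° = 155.0°, so θ = 12.48° or 77.52°.
The larger angle is 77.52°.

77.5°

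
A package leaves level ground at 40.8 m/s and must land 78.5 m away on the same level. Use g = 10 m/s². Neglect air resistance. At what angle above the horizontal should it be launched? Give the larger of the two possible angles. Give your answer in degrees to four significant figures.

From R = (v₀²/g) sin 2θ: sin 2θ = 10.0 × 78.5 / 1664.6 = 0.4716.
2θ = 28.14° or 180° − 28.14° = 151.9°, so θ = 14.07° or 75.93°.
The larger angle is 75.93°.

75.93°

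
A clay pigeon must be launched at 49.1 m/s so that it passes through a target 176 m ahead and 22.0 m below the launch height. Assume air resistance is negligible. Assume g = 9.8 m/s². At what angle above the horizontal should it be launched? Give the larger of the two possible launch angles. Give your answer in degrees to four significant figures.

Trajectory: y = x tanθ − g x² (1 + tan²θ)/(2v₀²). With x = 176, y = −22.0, v₀ = 49.1, g = 9.80:
62.96 tan²θ − 176 tanθ + (40.96) = 0.
tanθ = [176 ± √(176² − 4 × 62.96 × (40.96))] / (2 × 62.96) = (176 ± 143.7) / 125.9, giving tanθ = 0.2562 or 2.539.
θ = 14.37° or 68.50°; the larger is 68.50°.

68.50°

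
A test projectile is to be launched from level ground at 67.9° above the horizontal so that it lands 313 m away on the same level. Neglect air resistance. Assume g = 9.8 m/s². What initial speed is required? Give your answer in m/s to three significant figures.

From R = (v₀² / g) sin 2θ: v₀ = √(gR / sin 2θ).
v₀ = √(9.80 × 313 / sin 135.8°) = √(3067 / 0.6972) = √4399.8 = 66.33 m/s.

66.3 m/s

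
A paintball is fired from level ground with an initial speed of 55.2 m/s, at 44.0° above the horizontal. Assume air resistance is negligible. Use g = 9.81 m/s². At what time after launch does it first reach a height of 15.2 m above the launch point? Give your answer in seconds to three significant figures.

vₓ = 55.20 cos 44.0° = 39.71 m/s; v_y0 = 55.20 sin 44.0° = 38.35 m/s.
Set y = v_y0 t − ½ g t² = 15.2: 4.905 t² − 38.35 t + 15.2 = 0.
t = [38.35 ± √(38.35² − 2·9.81·15.2)] / 9.81 = (38.35 ± 34.24) / 9.81, so t = 0.4188 s or t = 7.399 s.
The first (ascending) time is 0.4188 s.

0.419 s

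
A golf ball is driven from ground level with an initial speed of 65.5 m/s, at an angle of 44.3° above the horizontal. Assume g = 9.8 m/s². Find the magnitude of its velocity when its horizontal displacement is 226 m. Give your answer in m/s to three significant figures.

Horizontal component vₓ = 65.50 cos 44.3° = 46.88 m/s; vertical v_y0 = 65.50 sin 44.3° = 45.75 m/s.
Time to reach x = 226 m: t = x/vₓ = 226/46.88 = 4.821 s.
Vertical velocity there: v_y = v_y0 − g t = 45.75 − 9.80 × 4.821 = −1.500 m/s.
Speed: √(vₓ² + v_y²) = √(46.88² + 1.500²) = 46.90 m/s.

46.9 m/s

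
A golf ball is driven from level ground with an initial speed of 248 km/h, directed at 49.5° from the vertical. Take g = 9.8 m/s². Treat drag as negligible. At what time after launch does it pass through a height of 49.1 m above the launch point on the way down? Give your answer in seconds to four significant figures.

7.855 s

Convert: 248 km/h = 248/3.6 = 68.89 m/s.
Resolve: vₓ = 68.89 sin 49.5° = 52.38 m/s and v_y0 = 68.89 cos 49.5° = 44.74 m/s.
Set y = v_y0 t − ½ g t² = 49.1: 4.900 t² − 44.74 t + 49.1 = 0.
t = [44.74 ± √(44.74² − 2·9.80·49.1)] / 9.80 = (44.74 ± 32.24) / 9.80, so t = 1.276 s or t = 7.855 s.
The descending-branch root is 7.855 s.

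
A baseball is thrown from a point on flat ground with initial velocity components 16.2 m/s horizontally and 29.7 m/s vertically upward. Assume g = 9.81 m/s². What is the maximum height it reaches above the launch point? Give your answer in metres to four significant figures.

44.96 m

Peak height H = v_y0² / (2g) = 882.09 / 19.62 = 44.96 m.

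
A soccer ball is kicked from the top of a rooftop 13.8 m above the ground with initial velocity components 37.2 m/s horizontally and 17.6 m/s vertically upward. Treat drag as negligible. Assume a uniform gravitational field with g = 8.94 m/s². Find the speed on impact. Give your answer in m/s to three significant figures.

Vertical motion (up positive, ground at y = 0): 4.470 t² − (17.60) t − 13.8 = 0, so t = (17.60 + √(17.60² + 2·8.94·13.8)) / 8.94 = (17.60 + 23.59) / 8.94 = 4.607 s.
Vertical velocity at impact: v_y = v_y0 − g t = 17.60 − 8.94 × 4.607 = −23.59 m/s.
Speed: |v| = √(vₓ² + v_y²) = √(37.20² + 23.59²) = 44.05 m/s.

44.0 m/s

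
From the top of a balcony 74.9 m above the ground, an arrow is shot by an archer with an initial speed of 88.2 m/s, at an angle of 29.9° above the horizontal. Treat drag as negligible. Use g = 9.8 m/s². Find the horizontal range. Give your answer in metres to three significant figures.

798 m

Components: vₓ = 88.20 cos 29.9° = 76.46 m/s, v_y0 = 88.20 sin 29.9° = 43.97 m/s.
The projectile lands when y = 74.9 + (43.97) t − ½·9.80·t² = 0. Positive root: t = (43.97 + √(43.97² + 2·9.80·74.9)) / 9.80 = (43.97 + 58.32) / 9.80 = 10.44 s.
Horizontal distance: R = vₓ t = 76.46 × 10.44 = 798.0 m.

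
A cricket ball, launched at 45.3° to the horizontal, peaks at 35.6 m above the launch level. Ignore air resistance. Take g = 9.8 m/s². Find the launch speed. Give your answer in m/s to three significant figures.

At the peak v_y = 0, so v_y0 = √(2gH) = √(2 × 9.80 × 35.6) = 26.42 m/s.
v_y0 = v₀ sin θ ⇒ v₀ = 26.42 / sin 45.3° = 37.16 m/s.

37.2 m/s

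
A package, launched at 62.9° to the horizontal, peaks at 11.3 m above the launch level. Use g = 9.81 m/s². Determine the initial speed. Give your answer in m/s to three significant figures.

At the peak v_y = 0, so v_y0 = √(2gH) = √(2 × 9.81 × 11.3) = 14.89 m/s.
v_y0 = v₀ sin θ ⇒ v₀ = 14.89 / sin 62.9° = 16.73 m/s.

16.7 m/s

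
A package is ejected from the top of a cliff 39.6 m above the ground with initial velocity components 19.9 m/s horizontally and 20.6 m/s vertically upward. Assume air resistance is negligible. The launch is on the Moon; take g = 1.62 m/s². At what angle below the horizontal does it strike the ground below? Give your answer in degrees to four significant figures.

Vertical motion (up positive, ground at y = 0): 0.8100 t² − (20.60) t − 39.6 = 0, so t = (20.60 + √(20.60² + 2·1.62·39.6)) / 1.62 = (20.60 + 23.51) / 1.62 = 27.23 s.
At impact: v_y = v_y0 − g t = −23.51 m/s; vₓ = 19.90 m/s.
Angle below horizontal: arctan(|v_y|/vₓ) = arctan(23.51/19.90) = 49.75°.

49.75°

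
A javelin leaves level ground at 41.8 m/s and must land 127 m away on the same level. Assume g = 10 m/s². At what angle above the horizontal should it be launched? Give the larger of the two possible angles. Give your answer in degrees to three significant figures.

66.7°

From R = (v₀²/g) sin 2θ: sin 2θ = 10.0 × 127 / 1747.2 = 0.7269.
2θ = 46.62° or 180° − 46.62° = 133.4°, so θ = 23.31° or 66.69°.
The larger angle is 66.69°.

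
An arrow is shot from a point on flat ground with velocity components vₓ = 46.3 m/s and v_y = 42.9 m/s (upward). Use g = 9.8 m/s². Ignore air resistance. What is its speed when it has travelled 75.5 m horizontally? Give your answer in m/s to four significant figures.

53.56 m/s

Time to reach x = 75.5 m: t = x/vₓ = 75.5/46.30 = 1.631 s.
Vertical velocity there: v_y = v_y0 − g t = 42.90 − 9.80 × 1.631 = 26.92 m/s.
Speed: √(vₓ² + v_y²) = √(46.30² + 26.92²) = 53.56 m/s.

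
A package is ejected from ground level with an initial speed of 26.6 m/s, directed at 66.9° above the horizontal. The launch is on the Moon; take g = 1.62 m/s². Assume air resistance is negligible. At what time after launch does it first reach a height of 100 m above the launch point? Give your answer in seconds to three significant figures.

4.87 s

Horizontal component vₓ = 26.60 cos 66.9° = 10.44 m/s; vertical v_y0 = 26.60 sin 66.9° = 24.47 m/s.
Require v_y0 t − ½ g t² = 100, i.e. 0.8100 t² − 24.47 t + 100 = 0.
Quadratic formula: t = (24.47 ± √274.65) / 1.62 = (24.47 ± 16.57) / 1.62 → t = 4.873 s or 25.33 s.
The first (ascending) time is 4.873 s.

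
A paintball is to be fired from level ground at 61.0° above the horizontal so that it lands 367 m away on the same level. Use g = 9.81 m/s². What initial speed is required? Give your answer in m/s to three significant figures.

65.2 m/s

From R = (v₀² / g) sin 2θ: v₀ = √(gR / sin 2θ).
v₀ = √(9.81 × 367 / sin 122.0°) = √(3600 / 0.8480) = √4245.4 = 65.16 m/s.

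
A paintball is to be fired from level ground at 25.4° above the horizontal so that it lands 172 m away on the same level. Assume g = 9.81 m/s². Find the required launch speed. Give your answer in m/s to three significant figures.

Level-ground range: R = v₀² sin(2θ)/g, so v₀ = √(gR / sin 2θ).
v₀ = √(9.81 × 172 / sin 50.80°) = √(1687 / 0.7749) = √2177.3 = 46.66 m/s.

46.7 m/s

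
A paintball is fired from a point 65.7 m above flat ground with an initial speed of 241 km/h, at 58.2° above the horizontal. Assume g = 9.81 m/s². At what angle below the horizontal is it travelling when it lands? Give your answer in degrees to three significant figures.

Convert: 241 km/h = 241/3.6 = 66.94 m/s.
Horizontal component vₓ = 66.94 cos 58.2° = 35.28 m/s; vertical v_y0 = 66.94 sin 58.2° = 56.90 m/s.
Vertical motion (up positive, ground at y = 0): 4.905 t² − (56.90) t − 65.7 = 0, so t = (56.90 + √(56.90² + 2·9.81·65.7)) / 9.81 = (56.90 + 67.28) / 9.81 = 12.66 s.
At impact: v_y = v_y0 − g t = −67.28 m/s; vₓ = 35.28 m/s.
Angle below horizontal: arctan(|v_y|/vₓ) = arctan(67.28/35.28) = 62.33°.

62.3°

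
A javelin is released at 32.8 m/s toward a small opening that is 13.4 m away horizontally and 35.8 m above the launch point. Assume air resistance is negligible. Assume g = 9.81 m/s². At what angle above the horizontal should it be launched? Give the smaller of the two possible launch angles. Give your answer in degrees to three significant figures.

73.9°

Trajectory: y = x tanθ − g x² (1 + tan²θ)/(2v₀²). With x = 13.4, y = 35.8, v₀ = 32.8, g = 9.81:
0.8187 tan²θ − 13.4 tanθ + (36.62) = 0.
tanθ = [13.4 ± √(13.4² − 4 × 0.8187 × (36.62))] / (2 × 0.8187) = (13.4 ± 7.723) / 1.637, giving tanθ = 3.467 or 12.90.
θ = 73.91° or 85.57°; the smaller is 73.91°.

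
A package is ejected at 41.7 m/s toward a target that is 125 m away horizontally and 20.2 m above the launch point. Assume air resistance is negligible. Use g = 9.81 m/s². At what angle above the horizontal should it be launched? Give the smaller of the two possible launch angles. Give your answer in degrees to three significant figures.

Trajectory: y = x tanθ − g x² (1 + tan²θ)/(2v₀²). With x = 125, y = 20.2, v₀ = 41.7, g = 9.81:
44.07 tan²θ − 125 tanθ + (64.27) = 0.
tanθ = [125 ± √(125² − 4 × 44.07 × (64.27))] / (2 × 44.07) = (125 ± 65.53) / 88.15, giving tanθ = 0.6747 or 2.161.
θ = 34.01° or 65.17°; the smaller is 34.01°.

34.0°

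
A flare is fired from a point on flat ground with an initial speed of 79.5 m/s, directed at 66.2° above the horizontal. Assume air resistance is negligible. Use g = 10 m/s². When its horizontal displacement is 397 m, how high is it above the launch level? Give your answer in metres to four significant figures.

134.5 m

Components: vₓ = 79.50 cos 66.2° = 32.08 m/s, v_y0 = 79.50 sin 66.2° = 72.74 m/s.
x = vₓ t ⇒ t = 397/32.08 = 12.37 s.
Height: y = v_y0 t − ½ g t² = 72.74 × 12.37 − 5.000 × 12.37² = 900.1 − 765.7 = 134.5 m.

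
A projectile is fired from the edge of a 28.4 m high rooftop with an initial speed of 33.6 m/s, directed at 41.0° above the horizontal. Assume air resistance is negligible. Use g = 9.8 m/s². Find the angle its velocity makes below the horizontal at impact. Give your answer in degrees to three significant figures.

51.9°

Components: vₓ = 33.60 cos 41.0° = 25.36 m/s, v_y0 = 33.60 sin 41.0° = 22.04 m/s.
Vertical motion (up positive, ground at y = 0): 4.900 t² − (22.04) t − 28.4 = 0, so t = (22.04 + √(22.04² + 2·9.80·28.4)) / 9.80 = (22.04 + 32.29) / 9.80 = 5.544 s.
At impact: v_y = v_y0 − g t = −32.29 m/s; vₓ = 25.36 m/s.
Angle below horizontal: arctan(|v_y|/vₓ) = arctan(32.29/25.36) = 51.86°.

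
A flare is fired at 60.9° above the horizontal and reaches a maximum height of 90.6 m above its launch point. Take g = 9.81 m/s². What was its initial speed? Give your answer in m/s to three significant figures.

At the peak v_y = 0, so v_y0 = √(2gH) = √(2 × 9.81 × 90.6) = 42.16 m/s.
v_y0 = v₀ sin θ ⇒ v₀ = 42.16 / sin 60.9° = 48.25 m/s.

48.3 m/s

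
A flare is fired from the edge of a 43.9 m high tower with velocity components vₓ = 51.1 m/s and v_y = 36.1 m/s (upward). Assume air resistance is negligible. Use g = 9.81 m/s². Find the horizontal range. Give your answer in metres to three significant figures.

430 m

With up positive and y = 0 at the ground: y(t) = 43.9 + (36.10) t − 4.905 t². Setting y = 0 and taking the positive root: t = [36.10 + √(36.10² + 2·9.81·43.9)] / 9.81 = (36.10 + 46.52) / 9.81 = 8.422 s.
Horizontal distance: R = vₓ t = 51.10 × 8.422 = 430.4 m.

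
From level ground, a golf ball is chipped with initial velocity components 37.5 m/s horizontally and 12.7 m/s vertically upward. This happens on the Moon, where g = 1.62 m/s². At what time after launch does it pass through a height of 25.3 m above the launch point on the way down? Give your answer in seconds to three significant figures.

Height y(t) = 12.70 t − 0.8100 t² = 25.3 gives 0.8100 t² − 12.70 t + 25.3 = 0.
t = [12.70 ± √(12.70² − 2·1.62·25.3)] / 1.62 = (12.70 ± 8.906) / 1.62, so t = 2.342 s or t = 13.34 s.
The descending-branch root is 13.34 s.

13.3 s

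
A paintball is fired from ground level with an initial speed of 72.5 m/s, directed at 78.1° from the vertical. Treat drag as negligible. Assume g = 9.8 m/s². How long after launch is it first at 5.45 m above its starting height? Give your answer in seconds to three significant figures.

0.423 s

Components: vₓ = 72.50 sin 78.1° = 70.94 m/s, v_y0 = 72.50 cos 78.1° = 14.95 m/s.
Require v_y0 t − ½ g t² = 5.45, i.e. 4.900 t² − 14.95 t + 5.45 = 0.
Quadratic formula: t = (14.95 ± √116.68) / 9.80 = (14.95 ± 10.80) / 9.80 → t = 0.4233 s or 2.628 s.
The first (ascending) time is 0.4233 s.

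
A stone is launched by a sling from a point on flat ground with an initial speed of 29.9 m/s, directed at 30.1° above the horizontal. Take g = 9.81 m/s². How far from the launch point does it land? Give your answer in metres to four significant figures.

vₓ = 29.90 cos 30.1° = 25.87 m/s; v_y0 = 29.90 sin 30.1° = 15.00 m/s.
Time aloft: T = 2 v_y0 / g = 2 × 15.00 / 9.81 = 3.057 s.
Range: R = vₓ T = 25.87 × 3.057 = 79.08 m.

79.08 m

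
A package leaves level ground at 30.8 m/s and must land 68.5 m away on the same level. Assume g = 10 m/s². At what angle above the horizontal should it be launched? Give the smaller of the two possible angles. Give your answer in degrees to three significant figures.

Level-ground range R = v₀² sin(2θ)/g ⇒ sin(2θ) = gR/v₀² = 10.0 × 68.5 / 30.8² = 0.7221.
2θ = 46.23° or 180° − 46.23° = 133.8°, so θ = 23.11° or 66.89°.
The smaller angle is 23.11°.

23.1°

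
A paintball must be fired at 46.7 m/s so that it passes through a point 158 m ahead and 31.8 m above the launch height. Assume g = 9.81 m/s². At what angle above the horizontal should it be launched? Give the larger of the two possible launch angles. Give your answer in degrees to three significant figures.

64.0°

Trajectory: y = x tanθ − g x² (1 + tan²θ)/(2v₀²). With x = 158, y = 31.8, v₀ = 46.7, g = 9.81:
56.15 tan²θ − 158 tanθ + (87.95) = 0.
tanθ = [158 ± √(158² − 4 × 56.15 × (87.95))] / (2 × 56.15) = (158 ± 72.20) / 112.3, giving tanθ = 0.7641 or 2.050.
θ = 37.38° or 64.00°; the larger is 64.00°.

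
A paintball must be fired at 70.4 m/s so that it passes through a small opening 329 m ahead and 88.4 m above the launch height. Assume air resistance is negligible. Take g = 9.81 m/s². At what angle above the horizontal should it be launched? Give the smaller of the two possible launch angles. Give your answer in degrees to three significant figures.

Trajectory: y = x tanθ − g x² (1 + tan²θ)/(2v₀²). With x = 329, y = 88.4, v₀ = 70.4, g = 9.81:
107.1 tan²θ − 329 tanθ + (195.5) = 0.
tanθ = [329 ± √(329² − 4 × 107.1 × (195.5))] / (2 × 107.1) = (329 ± 156.4) / 214.2, giving tanθ = 0.8056 or 2.266.
θ = 38.86° or 66.18°; the smaller is 38.86°.

38.9°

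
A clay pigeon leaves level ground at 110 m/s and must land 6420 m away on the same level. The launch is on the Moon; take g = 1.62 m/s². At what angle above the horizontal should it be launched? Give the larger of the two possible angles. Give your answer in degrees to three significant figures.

R = v₀² sin 2θ / g gives sin 2θ = gR/v₀² = 1.62·6420/110² = 0.8595.
2θ = 59.26° or 180° − 59.26° = 120.7°, so θ = 29.63° or 60.37°.
The larger angle is 60.37°.

60.4°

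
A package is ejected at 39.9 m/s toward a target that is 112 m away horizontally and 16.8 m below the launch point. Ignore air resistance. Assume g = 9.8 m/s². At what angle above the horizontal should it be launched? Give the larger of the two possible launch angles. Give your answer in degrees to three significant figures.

Trajectory: y = x tanθ − g x² (1 + tan²θ)/(2v₀²). With x = 112, y = −16.8, v₀ = 39.9, g = 9.80:
38.61 tan²θ − 112 tanθ + (21.81) = 0.
tanθ = [112 ± √(112² − 4 × 38.61 × (21.81))] / (2 × 38.61) = (112 ± 95.79) / 77.22, giving tanθ = 0.2099 or 2.691.
θ = 11.85° or 69.61°; the larger is 69.61°.

69.6°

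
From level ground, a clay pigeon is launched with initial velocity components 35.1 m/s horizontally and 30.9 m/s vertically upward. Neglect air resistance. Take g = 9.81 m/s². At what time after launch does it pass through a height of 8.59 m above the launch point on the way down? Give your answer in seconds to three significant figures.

6.01 s

Set y = v_y0 t − ½ g t² = 8.59: 4.905 t² − 30.90 t + 8.59 = 0.
t = [30.90 ± √(30.90² − 2·9.81·8.59)] / 9.81 = (30.90 ± 28.04) / 9.81, so t = 0.2915 s or t = 6.008 s.
The descending-branch root is 6.008 s.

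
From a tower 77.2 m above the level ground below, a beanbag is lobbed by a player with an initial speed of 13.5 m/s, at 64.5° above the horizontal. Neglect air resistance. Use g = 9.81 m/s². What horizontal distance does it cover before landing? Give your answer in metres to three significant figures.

31.4 m

Components: vₓ = 13.50 cos 64.5° = 5.812 m/s, v_y0 = 13.50 sin 64.5° = 12.18 m/s.
With up positive and y = 0 at the ground: y(t) = 77.2 + (12.18) t − 4.905 t². Setting y = 0 and taking the positive root: t = [12.18 + √(12.18² + 2·9.81·77.2)] / 9.81 = (12.18 + 40.78) / 9.81 = 5.399 s.
Horizontal distance: R = vₓ t = 5.812 × 5.399 = 31.38 m.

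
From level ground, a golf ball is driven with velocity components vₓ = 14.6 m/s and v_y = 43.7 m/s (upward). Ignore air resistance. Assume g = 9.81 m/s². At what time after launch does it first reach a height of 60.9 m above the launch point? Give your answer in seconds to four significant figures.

Height y(t) = 43.70 t − 4.905 t² = 60.9 gives 4.905 t² − 43.70 t + 60.9 = 0.
t = [43.70 ± √(43.70² − 2·9.81·60.9)] / 9.81 = (43.70 ± 26.74) / 9.81, so t = 1.729 s or t = 7.180 s.
The first (ascending) time is 1.729 s.

1.729 s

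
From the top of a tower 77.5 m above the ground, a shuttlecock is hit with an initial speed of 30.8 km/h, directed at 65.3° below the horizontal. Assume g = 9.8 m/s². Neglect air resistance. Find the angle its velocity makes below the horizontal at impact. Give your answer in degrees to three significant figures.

Convert: 30.8 km/h = 30.8/3.6 = 8.556 m/s.
Components: vₓ = 8.556 cos 65.3° = 3.575 m/s, v_y0 = −7.773 m/s (downward).
Vertical motion (up positive, ground at y = 0): 4.900 t² − (−7.773) t − 77.5 = 0, so t = (−7.773 + √(7.773² + 2·9.80·77.5)) / 9.80 = (−7.773 + 39.74) / 9.80 = 3.262 s.
At impact: v_y = v_y0 − g t = −39.74 m/s; vₓ = 3.575 m/s.
Angle below horizontal: arctan(|v_y|/vₓ) = arctan(39.74/3.575) = 84.86°.

84.9°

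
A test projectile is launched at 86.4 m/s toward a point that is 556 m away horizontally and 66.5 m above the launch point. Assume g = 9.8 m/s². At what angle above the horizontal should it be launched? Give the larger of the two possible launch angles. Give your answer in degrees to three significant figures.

64.7°

Trajectory: y = x tanθ − g x² (1 + tan²θ)/(2v₀²). With x = 556, y = 66.5, v₀ = 86.4, g = 9.80:
202.9 tan²θ − 556 tanθ + (269.4) = 0.
tanθ = [556 ± √(556² − 4 × 202.9 × (269.4))] / (2 × 202.9) = (556 ± 300.8) / 405.8, giving tanθ = 0.6289 or 2.111.
θ = 32.17° or 64.65°; the larger is 64.65°.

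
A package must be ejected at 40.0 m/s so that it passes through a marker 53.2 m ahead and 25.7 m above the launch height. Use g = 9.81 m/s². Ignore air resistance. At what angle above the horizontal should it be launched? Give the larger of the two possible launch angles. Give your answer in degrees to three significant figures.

Trajectory: y = x tanθ − g x² (1 + tan²θ)/(2v₀²). With x = 53.2, y = 25.7, v₀ = 40.0, g = 9.81:
8.676 tan²θ − 53.2 tanθ + (34.38) = 0.
tanθ = [53.2 ± √(53.2² − 4 × 8.676 × (34.38))] / (2 × 8.676) = (53.2 ± 40.46) / 17.35, giving tanθ = 0.7341 or 5.397.
θ = 36.28° or 79.50°; the larger is 79.50°.

79.5°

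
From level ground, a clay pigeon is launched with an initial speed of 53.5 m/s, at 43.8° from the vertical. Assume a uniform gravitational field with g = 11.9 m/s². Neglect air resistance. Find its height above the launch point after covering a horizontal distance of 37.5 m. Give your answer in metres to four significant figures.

Resolve: vₓ = 53.50 sin 43.8° = 37.03 m/s and v_y0 = 53.50 cos 43.8° = 38.61 m/s.
Time to reach x = 37.5 m: t = x/vₓ = 37.5/37.03 = 1.013 s.
Height: y = v_y0 t − ½ g t² = 38.61 × 1.013 − 5.950 × 1.013² = 39.10 − 6.102 = 33.00 m.

33.00 m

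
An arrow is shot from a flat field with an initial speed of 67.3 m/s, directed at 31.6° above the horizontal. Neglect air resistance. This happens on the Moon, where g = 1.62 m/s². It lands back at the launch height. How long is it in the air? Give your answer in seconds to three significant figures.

43.5 s

Horizontal component vₓ = 67.30 cos 31.6° = 57.32 m/s; vertical v_y0 = 67.30 sin 31.6° = 35.26 m/s.
Landing at launch height ⇒ T = 2 v_y0 / g = 2 × 35.26 / 1.62 = 43.54 s.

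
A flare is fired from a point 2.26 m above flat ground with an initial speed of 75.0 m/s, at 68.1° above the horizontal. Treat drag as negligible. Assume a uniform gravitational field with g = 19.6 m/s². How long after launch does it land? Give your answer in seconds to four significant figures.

Components: vₓ = 75.00 cos 68.1° = 27.97 m/s, v_y0 = 75.00 sin 68.1° = 69.59 m/s.
Vertical motion (up positive, ground at y = 0): 9.800 t² − (69.59) t − 2.26 = 0, so t = (69.59 + √(69.59² + 2·19.6·2.26)) / 19.6 = (69.59 + 70.22) / 19.6 = 7.133 s.

7.133 s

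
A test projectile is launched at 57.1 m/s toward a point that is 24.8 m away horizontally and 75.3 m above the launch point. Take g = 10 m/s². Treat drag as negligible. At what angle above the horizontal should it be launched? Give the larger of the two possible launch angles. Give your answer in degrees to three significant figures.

87.5°

Trajectory: y = x tanθ − g x² (1 + tan²θ)/(2v₀²). With x = 24.8, y = 75.3, v₀ = 57.1, g = 10.0:
0.9432 tan²θ − 24.8 tanθ + (76.24) = 0.
tanθ = [24.8 ± √(24.8² − 4 × 0.9432 × (76.24))] / (2 × 0.9432) = (24.8 ± 18.09) / 1.886, giving tanθ = 3.555 or 22.74.
θ = 74.29° or 87.48°; the larger is 87.48°.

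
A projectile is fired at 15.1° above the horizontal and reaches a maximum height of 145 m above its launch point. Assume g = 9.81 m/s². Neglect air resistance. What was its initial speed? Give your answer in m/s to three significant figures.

At the peak v_y = 0, so v_y0 = √(2gH) = √(2 × 9.81 × 145) = 53.34 m/s.
v_y0 = v₀ sin θ ⇒ v₀ = 53.34 / sin 15.1° = 204.7 m/s.

205 m/s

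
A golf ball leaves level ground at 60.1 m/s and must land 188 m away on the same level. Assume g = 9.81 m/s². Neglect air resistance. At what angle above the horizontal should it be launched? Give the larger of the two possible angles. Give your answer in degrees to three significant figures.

74.6°

From R = (v₀²/g) sin 2θ: sin 2θ = 9.81 × 188 / 3612.0 = 0.5106.
2θ = 30.70° or 180° − 30.70° = 149.3°, so θ = 15.35° or 74.65°.
The larger angle is 74.65°.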